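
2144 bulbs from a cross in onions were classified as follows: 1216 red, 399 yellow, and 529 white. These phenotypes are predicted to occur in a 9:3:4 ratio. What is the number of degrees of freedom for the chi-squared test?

A goodness-of-fit test with 3 phenotype classes has df = 3 − 1 = 2.

2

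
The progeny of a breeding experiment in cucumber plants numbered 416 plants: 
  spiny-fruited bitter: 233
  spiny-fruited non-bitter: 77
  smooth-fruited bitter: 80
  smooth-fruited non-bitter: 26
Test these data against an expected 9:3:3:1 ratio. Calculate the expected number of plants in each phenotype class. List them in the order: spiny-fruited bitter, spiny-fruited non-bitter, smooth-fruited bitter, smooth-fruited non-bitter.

The 9:3:3:1 ratio has 16 parts, so with N = 416 the expected counts are:
  spiny-fruited bitter: 416 × 9/16 = 234
  spiny-fruited non-bitter: 416 × 3/16 = 78
  smooth-fruited bitter: 416 × 3/16 = 78
  smooth-fruited non-bitter: 416 × 1/16 = 26

234, 78, 78, 26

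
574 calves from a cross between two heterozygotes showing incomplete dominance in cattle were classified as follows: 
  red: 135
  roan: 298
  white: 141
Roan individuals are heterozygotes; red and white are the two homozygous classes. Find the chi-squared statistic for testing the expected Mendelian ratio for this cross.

With incomplete dominance, a heterozygote × heterozygote cross gives a 1:2:1 phenotypic ratio.
Under the 1:2:1 hypothesis (Σ ratio = 4, N = 574):
  red: 574 × 1/4 = 143.5
  roan: 574 × 2/4 = 287
  white: 574 × 1/4 = 143.5
χ² = Σ (O − E)² / E
  red: (135 − 143.5)² / 143.5 = 0.5035
  roan: (298 − 287)² / 287 = 0.4216
  white: (141 − 143.5)² / 143.5 = 0.0436
χ² = 0.5035 + 0.4216 + 0.0436 = 0.9687 ≈ 0.969

0.969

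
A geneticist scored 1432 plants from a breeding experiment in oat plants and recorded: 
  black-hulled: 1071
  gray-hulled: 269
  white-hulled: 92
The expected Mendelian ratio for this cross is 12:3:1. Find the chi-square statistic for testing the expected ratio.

Total ratio parts = 16. Expected numbers out of 1432:
  black-hulled: 1432 × 12/16 = 1074
  gray-hulled: 1432 × 3/16 = 268.5
  white-hulled: 1432 × 1/16 = 89.5
χ² = Σ (O − E)² / E
  black-hulled: (1071 − 1074)² / 1074 = 0.0084
  gray-hulled: (269 − 268.5)² / 268.5 = 0.0009
  white-hulled: (92 − 89.5)² / 89.5 = 0.0698
χ² = 0.0084 + 0.0009 + 0.0698 = 0.0791 ≈ 0.079

0.079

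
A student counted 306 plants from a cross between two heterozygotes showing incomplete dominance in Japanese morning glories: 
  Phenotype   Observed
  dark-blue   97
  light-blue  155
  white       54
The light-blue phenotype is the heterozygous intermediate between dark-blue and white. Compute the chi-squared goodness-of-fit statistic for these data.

With incomplete dominance, a heterozygote × heterozygote cross gives a 1:2:1 phenotypic ratio.
Total ratio parts = 4. Expected numbers out of 306:
  dark-blue: 306 × 1/4 = 76.5
  light-blue: 306 × 2/4 = 153
  white: 306 × 1/4 = 76.5
χ² = Σ (O − E)² / E
  dark-blue: (97 − 76.5)² / 76.5 = 5.4935
  light-blue: (155 − 153)² / 153 = 0.0261
  white: (54 − 76.5)² / 76.5 = 6.6176
χ² = 5.4935 + 0.0261 + 6.6176 = 12.1372 ≈ 12.137

12.137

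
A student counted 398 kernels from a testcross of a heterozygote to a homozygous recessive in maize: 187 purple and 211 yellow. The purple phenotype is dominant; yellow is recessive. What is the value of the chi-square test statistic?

1.447

A testcross of a heterozygote (Aa × aa) gives a 1:1 phenotypic ratio.
The 1:1 ratio has 2 parts, so with N = 398 the expected counts are:
  purple: 398 × 1/2 = 199
  yellow: 398 × 1/2 = 199
χ² = Σ (O − E)² / E
  purple: (187 − 199)² / 199 = 0.7236
  yellow: (211 − 199)² / 199 = 0.7236
χ² = 0.7236 + 0.7236 = 1.4472 ≈ 1.447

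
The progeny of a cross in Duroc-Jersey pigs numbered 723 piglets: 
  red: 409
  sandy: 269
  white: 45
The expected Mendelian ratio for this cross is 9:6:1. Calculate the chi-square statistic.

0.031

Total ratio parts = 16. Expected numbers out of 723:
  red: 723 × 9/16 = 406.6875
  sandy: 723 × 6/16 = 271.125
  white: 723 × 1/16 = 45.1875
χ² = Σ (O − E)² / E
  red: (409 − 406.6875)² / 406.6875 = 0.0131
  sandy: (269 − 271.125)² / 271.125 = 0.0167
  white: (45 − 45.1875)² / 45.1875 = 0.0008
χ² = 0.0131 + 0.0167 + 0.0008 = 0.0306 ≈ 0.031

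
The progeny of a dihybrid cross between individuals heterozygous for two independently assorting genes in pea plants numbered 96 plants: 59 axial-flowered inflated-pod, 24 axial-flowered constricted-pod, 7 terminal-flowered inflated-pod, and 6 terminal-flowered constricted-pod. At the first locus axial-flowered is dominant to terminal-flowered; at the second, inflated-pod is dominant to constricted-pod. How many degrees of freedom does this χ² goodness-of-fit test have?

3

A dihybrid F₂ with independent assortment and complete dominance at both loci gives a 9:3:3:1 phenotypic ratio.
A goodness-of-fit test with 4 phenotype classes has df = 4 − 1 = 3.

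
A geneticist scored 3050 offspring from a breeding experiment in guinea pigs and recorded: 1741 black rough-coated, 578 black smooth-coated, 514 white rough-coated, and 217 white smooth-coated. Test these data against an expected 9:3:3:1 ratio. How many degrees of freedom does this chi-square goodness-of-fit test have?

A goodness-of-fit test with 4 phenotype classes has df = 4 − 1 = 3.

3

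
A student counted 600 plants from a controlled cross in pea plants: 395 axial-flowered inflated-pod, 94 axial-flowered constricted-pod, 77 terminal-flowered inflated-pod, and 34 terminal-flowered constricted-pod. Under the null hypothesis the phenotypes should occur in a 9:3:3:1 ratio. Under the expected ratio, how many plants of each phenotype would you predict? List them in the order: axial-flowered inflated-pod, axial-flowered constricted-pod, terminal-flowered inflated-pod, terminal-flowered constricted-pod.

337.5, 112.5, 112.5, 37.5

Under the 9:3:3:1 hypothesis (Σ ratio = 16, N = 600):
  axial-flowered inflated-pod: 600 × 9/16 = 337.5
  axial-flowered constricted-pod: 600 × 3/16 = 112.5
  terminal-flowered inflated-pod: 600 × 3/16 = 112.5
  terminal-flowered constricted-pod: 600 × 1/16 = 37.5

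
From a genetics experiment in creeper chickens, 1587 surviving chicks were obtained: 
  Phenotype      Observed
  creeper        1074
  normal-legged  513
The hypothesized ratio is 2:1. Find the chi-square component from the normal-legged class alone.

Under the 2:1 hypothesis (Σ ratio = 3, N = 1587):
  creeper: 1587 × 2/3 = 1058
  normal-legged: 1587 × 1/3 = 529
Contribution of normal-legged: (513 − 529)² / 529 = 0.4839

0.484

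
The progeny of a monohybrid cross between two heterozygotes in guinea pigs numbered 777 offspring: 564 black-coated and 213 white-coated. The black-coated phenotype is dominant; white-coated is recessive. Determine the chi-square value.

2.413

For a monohybrid cross between heterozygotes with complete dominance, the expected phenotypic ratio is 3:1.
Expected counts for N = 777 under a 3:1 ratio (total parts = 4):
  black-coated: 777 × 3/4 = 582.75
  white-coated: 777 × 1/4 = 194.25
χ² = Σ (O − E)² / E
  black-coated: (564 − 582.75)² / 582.75 = 0.6033
  white-coated: (213 − 194.25)² / 194.25 = 1.8098
χ² = 0.6033 + 1.8098 = 2.4131 ≈ 2.413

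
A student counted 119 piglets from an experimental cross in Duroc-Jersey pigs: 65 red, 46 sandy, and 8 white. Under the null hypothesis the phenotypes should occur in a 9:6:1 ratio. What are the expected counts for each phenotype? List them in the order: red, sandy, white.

The 9:6:1 ratio has 16 parts, so with N = 119 the expected counts are:
  red: 119 × 9/16 = 66.9375
  sandy: 119 × 6/16 = 44.625
  white: 119 × 1/16 = 7.4375

66.9375, 44.625, 7.4375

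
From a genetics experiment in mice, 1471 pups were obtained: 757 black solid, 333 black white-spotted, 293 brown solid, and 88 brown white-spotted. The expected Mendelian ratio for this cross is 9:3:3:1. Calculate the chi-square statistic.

The 9:3:3:1 ratio has 16 parts, so with N = 1471 the expected counts are:
  black solid: 1471 × 9/16 = 827.4375
  black white-spotted: 1471 × 3/16 = 275.8125
  brown solid: 1471 × 3/16 = 275.8125
  brown white-spotted: 1471 × 1/16 = 91.9375
χ² = Σ (O − E)² / E
  black solid: (757 − 827.4375)² / 827.4375 = 5.9962
  black white-spotted: (333 − 275.8125)² / 275.8125 = 11.8574
  brown solid: (293 − 275.8125)² / 275.8125 = 1.0711
  brown white-spotted: (88 − 91.9375)² / 91.9375 = 0.1686
χ² = 5.9962 + 11.8574 + 1.0711 + 0.1686 = 19.0933 ≈ 19.093

19.093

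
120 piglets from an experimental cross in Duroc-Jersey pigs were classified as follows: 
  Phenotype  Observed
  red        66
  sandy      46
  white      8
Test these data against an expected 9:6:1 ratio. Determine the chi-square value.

0.089

Expected counts for N = 120 under a 9:6:1 ratio (total parts = 16):
  red: 120 × 9/16 = 67.5
  sandy: 120 × 6/16 = 45
  white: 120 × 1/16 = 7.5
χ² = Σ (O − E)² / E
  red: (66 − 67.5)² / 67.5 = 0.0333
  sandy: (46 − 45)² / 45 = 0.0222
  white: (8 − 7.5)² / 7.5 = 0.0333
χ² = 0.0333 + 0.0222 + 0.0333 = 0.0888 ≈ 0.089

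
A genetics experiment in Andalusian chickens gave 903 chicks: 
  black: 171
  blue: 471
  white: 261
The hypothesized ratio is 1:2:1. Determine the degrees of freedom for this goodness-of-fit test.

A goodness-of-fit test with 3 phenotype classes has df = 3 − 1 = 2.

2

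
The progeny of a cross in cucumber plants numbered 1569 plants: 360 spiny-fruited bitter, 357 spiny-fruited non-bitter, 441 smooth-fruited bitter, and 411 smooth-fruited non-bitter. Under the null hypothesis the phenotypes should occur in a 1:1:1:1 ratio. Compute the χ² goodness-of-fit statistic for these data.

12.774

Total ratio parts = 4. Expected numbers out of 1569:
  spiny-fruited bitter: 1569 × 1/4 = 392.25
  spiny-fruited non-bitter: 1569 × 1/4 = 392.25
  smooth-fruited bitter: 1569 × 1/4 = 392.25
  smooth-fruited non-bitter: 1569 × 1/4 = 392.25
χ² = Σ (O − E)² / E
  spiny-fruited bitter: (360 − 392.25)² / 392.25 = 2.6515
  spiny-fruited non-bitter: (357 − 392.25)² / 392.25 = 3.1678
  smooth-fruited bitter: (441 − 392.25)² / 392.25 = 6.0588
  smooth-fruited non-bitter: (411 − 392.25)² / 392.25 = 0.8963
χ² = 2.6515 + 3.1678 + 6.0588 + 0.8963 = 12.7744 ≈ 12.774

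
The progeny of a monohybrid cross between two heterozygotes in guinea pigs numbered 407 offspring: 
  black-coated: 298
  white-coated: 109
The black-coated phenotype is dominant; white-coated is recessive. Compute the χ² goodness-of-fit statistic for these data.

0.689

For a monohybrid cross between heterozygotes with complete dominance, the expected phenotypic ratio is 3:1.
Under the 3:1 hypothesis (Σ ratio = 4, N = 407):
  black-coated: 407 × 3/4 = 305.25
  white-coated: 407 × 1/4 = 101.75
χ² = Σ (O − E)² / E
  black-coated: (298 − 305.25)² / 305.25 = 0.1722
  white-coated: (109 − 101.75)² / 101.75 = 0.5166
χ² = 0.1722 + 0.5166 = 0.6888 ≈ 0.689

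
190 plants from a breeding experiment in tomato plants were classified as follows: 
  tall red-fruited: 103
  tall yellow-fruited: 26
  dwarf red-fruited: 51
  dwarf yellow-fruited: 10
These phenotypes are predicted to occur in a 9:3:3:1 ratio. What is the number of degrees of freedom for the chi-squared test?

3

A goodness-of-fit test with 4 phenotype classes has df = 4 − 1 = 3.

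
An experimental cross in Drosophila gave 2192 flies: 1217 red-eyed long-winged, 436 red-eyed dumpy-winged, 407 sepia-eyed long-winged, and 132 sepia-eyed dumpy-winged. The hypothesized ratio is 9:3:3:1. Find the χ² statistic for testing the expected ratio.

1.950

Expected counts for N = 2192 under a 9:3:3:1 ratio (total parts = 16):
  red-eyed long-winged: 2192 × 9/16 = 1233
  red-eyed dumpy-winged: 2192 × 3/16 = 411
  sepia-eyed long-winged: 2192 × 3/16 = 411
  sepia-eyed dumpy-winged: 2192 × 1/16 = 137
χ² = Σ (O − E)² / E
  red-eyed long-winged: (1217 − 1233)² / 1233 = 0.2076
  red-eyed dumpy-winged: (436 − 411)² / 411 = 1.5207
  sepia-eyed long-winged: (407 − 411)² / 411 = 0.0389
  sepia-eyed dumpy-winged: (132 − 137)² / 137 = 0.1825
χ² = 0.2076 + 1.5207 + 0.0389 + 0.1825 = 1.9497 ≈ 1.950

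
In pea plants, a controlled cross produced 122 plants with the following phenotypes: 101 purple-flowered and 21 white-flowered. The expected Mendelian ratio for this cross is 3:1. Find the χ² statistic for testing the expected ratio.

3.945

Under the 3:1 hypothesis (Σ ratio = 4, N = 122):
  purple-flowered: 122 × 3/4 = 91.5
  white-flowered: 122 × 1/4 = 30.5
χ² = Σ (O − E)² / E
  purple-flowered: (101 − 91.5)² / 91.5 = 0.9863
  white-flowered: (21 − 30.5)² / 30.5 = 2.9590
χ² = 0.9863 + 2.9590 = 3.9453 ≈ 3.945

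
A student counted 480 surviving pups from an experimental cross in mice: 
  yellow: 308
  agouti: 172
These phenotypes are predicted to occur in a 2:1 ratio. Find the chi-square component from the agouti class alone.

Total ratio parts = 3. Expected numbers out of 480:
  yellow: 480 × 2/3 = 320
  agouti: 480 × 1/3 = 160
Contribution of agouti: (172 − 160)² / 160 = 0.9000

0.900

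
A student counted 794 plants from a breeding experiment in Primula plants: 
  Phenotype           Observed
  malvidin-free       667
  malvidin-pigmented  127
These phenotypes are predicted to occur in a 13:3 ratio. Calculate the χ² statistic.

Total ratio parts = 16. Expected numbers out of 794:
  malvidin-free: 794 × 13/16 = 645.125
  malvidin-pigmented: 794 × 3/16 = 148.875
χ² = Σ (O − E)² / E
  malvidin-free: (667 − 645.125)² / 645.125 = 0.7417
  malvidin-pigmented: (127 − 148.875)² / 148.875 = 3.2142
χ² = 0.7417 + 3.2142 = 3.9559 ≈ 3.956

3.956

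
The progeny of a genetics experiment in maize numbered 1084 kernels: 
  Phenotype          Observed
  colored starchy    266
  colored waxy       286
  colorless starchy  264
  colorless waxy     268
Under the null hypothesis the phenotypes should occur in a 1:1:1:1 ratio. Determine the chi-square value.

Expected counts for N = 1084 under a 1:1:1:1 ratio (total parts = 4):
  colored starchy: 1084 × 1/4 = 271
  colored waxy: 1084 × 1/4 = 271
  colorless starchy: 1084 × 1/4 = 271
  colorless waxy: 1084 × 1/4 = 271
χ² = Σ (O − E)² / E
  colored starchy: (266 − 271)² / 271 = 0.0923
  colored waxy: (286 − 271)² / 271 = 0.8303
  colorless starchy: (264 − 271)² / 271 = 0.1808
  colorless waxy: (268 − 271)² / 271 = 0.0332
χ² = 0.0923 + 0.8303 + 0.1808 + 0.0332 = 1.1366 ≈ 1.137

1.137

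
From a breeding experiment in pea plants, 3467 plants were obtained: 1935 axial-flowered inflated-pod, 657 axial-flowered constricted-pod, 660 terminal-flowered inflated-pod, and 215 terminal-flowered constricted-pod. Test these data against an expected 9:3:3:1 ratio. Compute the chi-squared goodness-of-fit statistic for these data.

0.357

Total ratio parts = 16. Expected numbers out of 3467:
  axial-flowered inflated-pod: 3467 × 9/16 = 1950.1875
  axial-flowered constricted-pod: 3467 × 3/16 = 650.0625
  terminal-flowered inflated-pod: 3467 × 3/16 = 650.0625
  terminal-flowered constricted-pod: 3467 × 1/16 = 216.6875
χ² = Σ (O − E)² / E
  axial-flowered inflated-pod: (1935 − 1950.1875)² / 1950.1875 = 0.1183
  axial-flowered constricted-pod: (657 − 650.0625)² / 650.0625 = 0.0740
  terminal-flowered inflated-pod: (660 − 650.0625)² / 650.0625 = 0.1519
  terminal-flowered constricted-pod: (215 − 216.6875)² / 216.6875 = 0.0131
χ² = 0.1183 + 0.0740 + 0.1519 + 0.0131 = 0.3573 ≈ 0.357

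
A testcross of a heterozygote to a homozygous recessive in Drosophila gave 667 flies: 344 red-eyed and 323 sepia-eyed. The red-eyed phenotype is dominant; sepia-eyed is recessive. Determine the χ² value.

A testcross of a heterozygote (Aa × aa) gives a 1:1 phenotypic ratio.
Expected counts for N = 667 under a 1:1 ratio (total parts = 2):
  red-eyed: 667 × 1/2 = 333.5
  sepia-eyed: 667 × 1/2 = 333.5
χ² = Σ (O − E)² / E
  red-eyed: (344 − 333.5)² / 333.5 = 0.3306
  sepia-eyed: (323 − 333.5)² / 333.5 = 0.3306
χ² = 0.3306 + 0.3306 = 0.6612 ≈ 0.661

0.661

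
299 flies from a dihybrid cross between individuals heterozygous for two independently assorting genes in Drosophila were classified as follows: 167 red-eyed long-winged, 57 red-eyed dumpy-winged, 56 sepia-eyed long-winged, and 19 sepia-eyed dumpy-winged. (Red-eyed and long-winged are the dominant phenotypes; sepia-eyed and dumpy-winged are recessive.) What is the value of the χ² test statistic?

A dihybrid F₂ with independent assortment and complete dominance at both loci gives a 9:3:3:1 phenotypic ratio.
Total ratio parts = 16. Expected numbers out of 299:
  red-eyed long-winged: 299 × 9/16 = 168.1875
  red-eyed dumpy-winged: 299 × 3/16 = 56.0625
  sepia-eyed long-winged: 299 × 3/16 = 56.0625
  sepia-eyed dumpy-winged: 299 × 1/16 = 18.6875
χ² = Σ (O − E)² / E
  red-eyed long-winged: (167 − 168.1875)² / 168.1875 = 0.0084
  red-eyed dumpy-winged: (57 − 56.0625)² / 56.0625 = 0.0157
  sepia-eyed long-winged: (56 − 56.0625)² / 56.0625 = 0.0001
  sepia-eyed dumpy-winged: (19 − 18.6875)² / 18.6875 = 0.0052
χ² = 0.0084 + 0.0157 + 0.0001 + 0.0052 = 0.0294 ≈ 0.029

0.029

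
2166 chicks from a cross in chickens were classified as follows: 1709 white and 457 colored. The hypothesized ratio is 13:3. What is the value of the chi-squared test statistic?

7.844

Expected counts for N = 2166 under a 13:3 ratio (total parts = 16):
  white: 2166 × 13/16 = 1759.875
  colored: 2166 × 3/16 = 406.125
χ² = Σ (O − E)² / E
  white: (1709 − 1759.875)² / 1759.875 = 1.4707
  colored: (457 − 406.125)² / 406.125 = 6.3731
χ² = 1.4707 + 6.3731 = 7.8438 ≈ 7.844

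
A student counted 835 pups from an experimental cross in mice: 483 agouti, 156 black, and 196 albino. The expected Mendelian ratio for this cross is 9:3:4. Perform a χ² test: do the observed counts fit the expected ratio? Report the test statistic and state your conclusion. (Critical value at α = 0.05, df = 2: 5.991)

Total ratio parts = 16. Expected numbers out of 835:
  agouti: 835 × 9/16 = 469.6875
  black: 835 × 3/16 = 156.5625
  albino: 835 × 4/16 = 208.75
χ² = Σ (O − E)² / E
  agouti: (483 − 469.6875)² / 469.6875 = 0.3773
  black: (156 − 156.5625)² / 156.5625 = 0.0020
  albino: (196 − 208.75)² / 208.75 = 0.7787
χ² = 0.3773 + 0.0020 + 0.7787 = 1.158
Degrees of freedom = 3 − 1 = 2; critical value at α = 0.05 is 5.991.
Since 1.158 < 5.991, we fail to reject the null hypothesis — the data are consistent with the 9:3:4 ratio.

1.158; consistent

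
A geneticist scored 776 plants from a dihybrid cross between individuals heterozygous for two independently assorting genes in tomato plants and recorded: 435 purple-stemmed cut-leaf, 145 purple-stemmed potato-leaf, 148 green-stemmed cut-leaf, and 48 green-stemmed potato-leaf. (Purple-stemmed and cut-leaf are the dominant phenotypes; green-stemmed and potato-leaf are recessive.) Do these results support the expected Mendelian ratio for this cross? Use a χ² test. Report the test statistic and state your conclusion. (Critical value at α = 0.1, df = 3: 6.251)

0.055; consistent

A dihybrid F₂ with independent assortment and complete dominance at both loci gives a 9:3:3:1 phenotypic ratio.
The 9:3:3:1 ratio has 16 parts, so with N = 776 the expected counts are:
  purple-stemmed cut-leaf: 776 × 9/16 = 436.5
  purple-stemmed potato-leaf: 776 × 3/16 = 145.5
  green-stemmed cut-leaf: 776 × 3/16 = 145.5
  green-stemmed potato-leaf: 776 × 1/16 = 48.5
χ² = Σ (O − E)² / E
  purple-stemmed cut-leaf: (435 − 436.5)² / 436.5 = 0.0052
  purple-stemmed potato-leaf: (145 − 145.5)² / 145.5 = 0.0017
  green-stemmed cut-leaf: (148 − 145.5)² / 145.5 = 0.0430
  green-stemmed potato-leaf: (48 − 48.5)² / 48.5 = 0.0052
χ² = 0.0052 + 0.0017 + 0.0430 + 0.0052 = 0.0551 ≈ 0.055
Degrees of freedom = 4 − 1 = 3; critical value at α = 0.1 is 6.251.
Since 0.055 < 6.251, we fail to reject the null hypothesis — the data are consistent with the 9:3:3:1 ratio.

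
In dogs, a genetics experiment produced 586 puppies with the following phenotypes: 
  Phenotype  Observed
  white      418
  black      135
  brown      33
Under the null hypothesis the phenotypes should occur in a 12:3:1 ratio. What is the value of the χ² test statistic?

7.156

Total ratio parts = 16. Expected numbers out of 586:
  white: 586 × 12/16 = 439.5
  black: 586 × 3/16 = 109.875
  brown: 586 × 1/16 = 36.625
χ² = Σ (O − E)² / E
  white: (418 − 439.5)² / 439.5 = 1.0518
  black: (135 − 109.875)² / 109.875 = 5.7453
  brown: (33 − 36.625)² / 36.625 = 0.3588
χ² = 1.0518 + 5.7453 + 0.3588 = 7.1559 ≈ 7.156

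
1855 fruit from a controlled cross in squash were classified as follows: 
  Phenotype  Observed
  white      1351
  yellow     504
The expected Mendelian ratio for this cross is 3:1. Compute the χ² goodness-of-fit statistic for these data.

Total ratio parts = 4. Expected numbers out of 1855:
  white: 1855 × 3/4 = 1391.25
  yellow: 1855 × 1/4 = 463.75
χ² = Σ (O − E)² / E
  white: (1351 − 1391.25)² / 1391.25 = 1.1645
  yellow: (504 − 463.75)² / 463.75 = 3.4934
χ² = 1.1645 + 3.4934 = 4.6579 ≈ 4.658

4.658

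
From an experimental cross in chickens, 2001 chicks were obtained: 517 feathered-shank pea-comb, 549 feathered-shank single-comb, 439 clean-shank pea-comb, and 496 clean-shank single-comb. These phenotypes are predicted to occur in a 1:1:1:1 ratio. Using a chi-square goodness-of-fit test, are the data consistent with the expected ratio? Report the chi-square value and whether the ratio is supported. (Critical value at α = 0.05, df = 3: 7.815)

12.847; not consistent

The 1:1:1:1 ratio has 4 parts, so with N = 2001 the expected counts are:
  feathered-shank pea-comb: 2001 × 1/4 = 500.25
  feathered-shank single-comb: 2001 × 1/4 = 500.25
  clean-shank pea-comb: 2001 × 1/4 = 500.25
  clean-shank single-comb: 2001 × 1/4 = 500.25
χ² = Σ (O − E)² / E
  feathered-shank pea-comb: (517 − 500.25)² / 500.25 = 0.5608
  feathered-shank single-comb: (549 − 500.25)² / 500.25 = 4.7507
  clean-shank pea-comb: (439 − 500.25)² / 500.25 = 7.4994
  clean-shank single-comb: (496 − 500.25)² / 500.25 = 0.0361
χ² = 0.5608 + 4.7507 + 7.4994 + 0.0361 = 12.847
Degrees of freedom = 4 − 1 = 3; critical value at α = 0.05 is 7.815.
Since 12.847 > 7.815, we reject the null hypothesis — the data do not fit the 1:1:1:1 ratio.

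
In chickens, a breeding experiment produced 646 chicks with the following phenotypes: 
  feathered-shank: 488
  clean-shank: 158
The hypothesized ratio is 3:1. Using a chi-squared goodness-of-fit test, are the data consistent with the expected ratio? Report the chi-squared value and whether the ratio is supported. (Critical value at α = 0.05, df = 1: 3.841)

0.101; consistent

Total ratio parts = 4. Expected numbers out of 646:
  feathered-shank: 646 × 3/4 = 484.5
  clean-shank: 646 × 1/4 = 161.5
χ² = Σ (O − E)² / E
  feathered-shank: (488 − 484.5)² / 484.5 = 0.0253
  clean-shank: (158 − 161.5)² / 161.5 = 0.0759
χ² = 0.0253 + 0.0759 = 0.1012 ≈ 0.101
Degrees of freedom = 2 − 1 = 1; critical value at α = 0.05 is 3.841.
Since 0.101 < 3.841, we fail to reject the null hypothesis — the data are consistent with the 3:1 ratio.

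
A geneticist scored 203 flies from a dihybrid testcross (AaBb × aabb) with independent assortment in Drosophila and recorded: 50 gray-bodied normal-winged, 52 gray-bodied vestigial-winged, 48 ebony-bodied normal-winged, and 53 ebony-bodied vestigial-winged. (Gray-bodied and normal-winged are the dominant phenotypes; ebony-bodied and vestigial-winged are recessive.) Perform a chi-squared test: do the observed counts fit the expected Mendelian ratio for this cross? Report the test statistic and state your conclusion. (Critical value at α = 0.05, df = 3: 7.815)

0.291; consistent

A dihybrid testcross with independent assortment gives a 1:1:1:1 ratio.
Under the 1:1:1:1 hypothesis (Σ ratio = 4, N = 203):
  gray-bodied normal-winged: 203 × 1/4 = 50.75
  gray-bodied vestigial-winged: 203 × 1/4 = 50.75
  ebony-bodied normal-winged: 203 × 1/4 = 50.75
  ebony-bodied vestigial-winged: 203 × 1/4 = 50.75
χ² = Σ (O − E)² / E
  gray-bodied normal-winged: (50 − 50.75)² / 50.75 = 0.0111
  gray-bodied vestigial-winged: (52 − 50.75)² / 50.75 = 0.0308
  ebony-bodied normal-winged: (48 − 50.75)² / 50.75 = 0.1490
  ebony-bodied vestigial-winged: (53 − 50.75)² / 50.75 = 0.0998
χ² = 0.0111 + 0.0308 + 0.1490 + 0.0998 = 0.2907 ≈ 0.291
Degrees of freedom = 4 − 1 = 3; critical value at α = 0.05 is 7.815.
Since 0.291 < 7.815, we fail to reject the null hypothesis — the data are consistent with the 1:1:1:1 ratio.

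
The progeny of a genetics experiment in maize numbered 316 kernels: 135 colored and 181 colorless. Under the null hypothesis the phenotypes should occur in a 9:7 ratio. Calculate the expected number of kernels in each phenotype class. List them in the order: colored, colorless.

177.75, 138.25

Under the 9:7 hypothesis (Σ ratio = 16, N = 316):
  colored: 316 × 9/16 = 177.75
  colorless: 316 × 7/16 = 138.25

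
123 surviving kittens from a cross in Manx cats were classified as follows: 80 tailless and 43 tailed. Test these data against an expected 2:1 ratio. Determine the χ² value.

0.146

Total ratio parts = 3. Expected numbers out of 123:
  tailless: 123 × 2/3 = 82
  tailed: 123 × 1/3 = 41
χ² = Σ (O − E)² / E
  tailless: (80 − 82)² / 82 = 0.0488
  tailed: (43 − 41)² / 41 = 0.0976
χ² = 0.0488 + 0.0976 = 0.1464 ≈ 0.146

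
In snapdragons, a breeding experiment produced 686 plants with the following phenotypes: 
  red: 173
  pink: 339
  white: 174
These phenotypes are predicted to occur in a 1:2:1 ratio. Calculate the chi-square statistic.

Expected counts for N = 686 under a 1:2:1 ratio (total parts = 4):
  red: 686 × 1/4 = 171.5
  pink: 686 × 2/4 = 343
  white: 686 × 1/4 = 171.5
χ² = Σ (O − E)² / E
  red: (173 − 171.5)² / 171.5 = 0.0131
  pink: (339 − 343)² / 343 = 0.0466
  white: (174 − 171.5)² / 171.5 = 0.0364
χ² = 0.0131 + 0.0466 + 0.0364 = 0.0961 ≈ 0.096

0.096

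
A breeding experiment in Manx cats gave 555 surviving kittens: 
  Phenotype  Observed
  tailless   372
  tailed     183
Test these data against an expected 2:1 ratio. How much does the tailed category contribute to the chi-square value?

Total ratio parts = 3. Expected numbers out of 555:
  tailless: 555 × 2/3 = 370
  tailed: 555 × 1/3 = 185
Contribution of tailed: (183 − 185)² / 185 = 0.0216

0.022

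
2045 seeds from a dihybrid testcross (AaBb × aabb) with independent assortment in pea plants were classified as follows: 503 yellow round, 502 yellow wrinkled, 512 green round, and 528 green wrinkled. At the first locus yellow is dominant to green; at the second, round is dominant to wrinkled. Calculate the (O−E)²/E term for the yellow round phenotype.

A dihybrid testcross with independent assortment gives a 1:1:1:1 ratio.
Under the 1:1:1:1 hypothesis (Σ ratio = 4, N = 2045):
  yellow round: 2045 × 1/4 = 511.25
  yellow wrinkled: 2045 × 1/4 = 511.25
  green round: 2045 × 1/4 = 511.25
  green wrinkled: 2045 × 1/4 = 511.25
Contribution of yellow round: (503 − 511.25)² / 511.25 = 0.1331

0.133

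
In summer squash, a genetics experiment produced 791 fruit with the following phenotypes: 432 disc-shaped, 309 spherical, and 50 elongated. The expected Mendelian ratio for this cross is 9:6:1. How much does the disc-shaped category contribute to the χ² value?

0.376

Under the 9:6:1 hypothesis (Σ ratio = 16, N = 791):
  disc-shaped: 791 × 9/16 = 444.9375
  spherical: 791 × 6/16 = 296.625
  elongated: 791 × 1/16 = 49.4375
Contribution of disc-shaped: (432 − 444.9375)² / 444.9375 = 0.3762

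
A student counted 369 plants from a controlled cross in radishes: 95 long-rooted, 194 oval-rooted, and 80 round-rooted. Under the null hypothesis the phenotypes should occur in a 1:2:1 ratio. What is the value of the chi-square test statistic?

Under the 1:2:1 hypothesis (Σ ratio = 4, N = 369):
  long-rooted: 369 × 1/4 = 92.25
  oval-rooted: 369 × 2/4 = 184.5
  round-rooted: 369 × 1/4 = 92.25
χ² = Σ (O − E)² / E
  long-rooted: (95 − 92.25)² / 92.25 = 0.0820
  oval-rooted: (194 − 184.5)² / 184.5 = 0.4892
  round-rooted: (80 − 92.25)² / 92.25 = 1.6267
χ² = 0.0820 + 0.4892 + 1.6267 = 2.1979 ≈ 2.198

2.198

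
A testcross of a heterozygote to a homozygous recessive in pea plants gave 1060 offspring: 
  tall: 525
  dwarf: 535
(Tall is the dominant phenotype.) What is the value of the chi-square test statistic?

A testcross of a heterozygote (Aa × aa) gives a 1:1 phenotypic ratio.
The 1:1 ratio has 2 parts, so with N = 1060 the expected counts are:
  tall: 1060 × 1/2 = 530
  dwarf: 1060 × 1/2 = 530
χ² = Σ (O − E)² / E
  tall: (525 − 530)² / 530 = 0.0472
  dwarf: (535 − 530)² / 530 = 0.0472
χ² = 0.0472 + 0.0472 = 0.0944 ≈ 0.094

0.094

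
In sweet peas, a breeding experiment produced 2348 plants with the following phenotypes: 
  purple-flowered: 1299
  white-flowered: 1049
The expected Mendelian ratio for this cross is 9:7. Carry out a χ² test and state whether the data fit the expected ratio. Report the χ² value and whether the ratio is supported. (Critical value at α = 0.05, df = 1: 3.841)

0.819; consistent

Under the 9:7 hypothesis (Σ ratio = 16, N = 2348):
  purple-flowered: 2348 × 9/16 = 1320.75
  white-flowered: 2348 × 7/16 = 1027.25
χ² = Σ (O − E)² / E
  purple-flowered: (1299 − 1320.75)² / 1320.75 = 0.3582
  white-flowered: (1049 − 1027.25)² / 1027.25 = 0.4605
χ² = 0.3582 + 0.4605 = 0.8187 ≈ 0.819
Degrees of freedom = 2 − 1 = 1; critical value at α = 0.05 is 3.841.
Since 0.819 < 3.841, we fail to reject the null hypothesis — the data are consistent with the 9:7 ratio.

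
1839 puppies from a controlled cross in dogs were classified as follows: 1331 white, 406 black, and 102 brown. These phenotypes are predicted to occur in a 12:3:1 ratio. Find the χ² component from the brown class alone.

1.456

Expected counts for N = 1839 under a 12:3:1 ratio (total parts = 16):
  white: 1839 × 12/16 = 1379.25
  black: 1839 × 3/16 = 344.8125
  brown: 1839 × 1/16 = 114.9375
Contribution of brown: (102 − 114.9375)² / 114.9375 = 1.4563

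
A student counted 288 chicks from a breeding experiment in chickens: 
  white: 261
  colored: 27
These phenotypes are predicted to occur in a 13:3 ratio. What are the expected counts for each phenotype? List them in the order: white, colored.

Expected counts for N = 288 under a 13:3 ratio (total parts = 16):
  white: 288 × 13/16 = 234
  colored: 288 × 3/16 = 54

234, 54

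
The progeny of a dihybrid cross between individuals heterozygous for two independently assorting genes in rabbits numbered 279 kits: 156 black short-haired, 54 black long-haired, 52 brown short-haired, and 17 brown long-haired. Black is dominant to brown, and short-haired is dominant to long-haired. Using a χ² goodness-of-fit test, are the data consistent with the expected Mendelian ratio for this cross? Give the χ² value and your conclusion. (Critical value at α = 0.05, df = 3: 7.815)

A dihybrid F₂ with independent assortment and complete dominance at both loci gives a 9:3:3:1 phenotypic ratio.
Under the 9:3:3:1 hypothesis (Σ ratio = 16, N = 279):
  black short-haired: 279 × 9/16 = 156.9375
  black long-haired: 279 × 3/16 = 52.3125
  brown short-haired: 279 × 3/16 = 52.3125
  brown long-haired: 279 × 1/16 = 17.4375
χ² = Σ (O − E)² / E
  black short-haired: (156 − 156.9375)² / 156.9375 = 0.0056
  black long-haired: (54 − 52.3125)² / 52.3125 = 0.0544
  brown short-haired: (52 − 52.3125)² / 52.3125 = 0.0019
  brown long-haired: (17 − 17.4375)² / 17.4375 = 0.0110
χ² = 0.0056 + 0.0544 + 0.0019 + 0.0110 = 0.0729 ≈ 0.073
Degrees of freedom = 4 − 1 = 3; critical value at α = 0.05 is 7.815.
Since 0.073 < 7.815, we fail to reject the null hypothesis — the data are consistent with the 9:3:3:1 ratio.

0.073; consistent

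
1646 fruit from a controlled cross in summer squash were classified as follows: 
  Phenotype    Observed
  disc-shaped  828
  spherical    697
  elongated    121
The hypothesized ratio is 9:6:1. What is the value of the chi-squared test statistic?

23.844

Under the 9:6:1 hypothesis (Σ ratio = 16, N = 1646):
  disc-shaped: 1646 × 9/16 = 925.875
  spherical: 1646 × 6/16 = 617.25
  elongated: 1646 × 1/16 = 102.875
χ² = Σ (O − E)² / E
  disc-shaped: (828 − 925.875)² / 925.875 = 10.3464
  spherical: (697 − 617.25)² / 617.25 = 10.3039
  elongated: (121 − 102.875)² / 102.875 = 3.1933
χ² = 10.3464 + 10.3039 + 3.1933 = 23.8436 ≈ 23.844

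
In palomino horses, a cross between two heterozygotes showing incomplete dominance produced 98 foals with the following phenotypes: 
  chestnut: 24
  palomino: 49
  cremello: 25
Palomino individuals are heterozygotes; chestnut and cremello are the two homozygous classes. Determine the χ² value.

With incomplete dominance, a heterozygote × heterozygote cross gives a 1:2:1 phenotypic ratio.
Expected counts for N = 98 under a 1:2:1 ratio (total parts = 4):
  chestnut: 98 × 1/4 = 24.5
  palomino: 98 × 2/4 = 49
  cremello: 98 × 1/4 = 24.5
χ² = Σ (O − E)² / E
  chestnut: (24 − 24.5)² / 24.5 = 0.0102
  palomino: (49 − 49)² / 49 = 0.0000
  cremello: (25 − 24.5)² / 24.5 = 0.0102
χ² = 0.0102 + 0.0000 + 0.0102 = 0.0204 ≈ 0.020

0.020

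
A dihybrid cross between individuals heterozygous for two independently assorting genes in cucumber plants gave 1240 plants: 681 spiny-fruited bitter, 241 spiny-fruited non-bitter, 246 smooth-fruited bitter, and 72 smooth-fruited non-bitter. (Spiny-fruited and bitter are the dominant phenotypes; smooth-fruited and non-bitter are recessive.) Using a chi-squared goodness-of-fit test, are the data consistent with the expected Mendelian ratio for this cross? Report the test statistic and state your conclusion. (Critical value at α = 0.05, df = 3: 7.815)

1.875; consistent

A dihybrid F₂ with independent assortment and complete dominance at both loci gives a 9:3:3:1 phenotypic ratio.
The 9:3:3:1 ratio has 16 parts, so with N = 1240 the expected counts are:
  spiny-fruited bitter: 1240 × 9/16 = 697.5
  spiny-fruited non-bitter: 1240 × 3/16 = 232.5
  smooth-fruited bitter: 1240 × 3/16 = 232.5
  smooth-fruited non-bitter: 1240 × 1/16 = 77.5
χ² = Σ (O − E)² / E
  spiny-fruited bitter: (681 − 697.5)² / 697.5 = 0.3903
  spiny-fruited non-bitter: (241 − 232.5)² / 232.5 = 0.3108
  smooth-fruited bitter: (246 − 232.5)² / 232.5 = 0.7839
  smooth-fruited non-bitter: (72 − 77.5)² / 77.5 = 0.3903
χ² = 0.3903 + 0.3108 + 0.7839 + 0.3903 = 1.8753 ≈ 1.875
Degrees of freedom = 4 − 1 = 3; critical value at α = 0.05 is 7.815.
Since 1.875 < 7.815, we fail to reject the null hypothesis — the data are consistent with the 9:3:3:1 ratio.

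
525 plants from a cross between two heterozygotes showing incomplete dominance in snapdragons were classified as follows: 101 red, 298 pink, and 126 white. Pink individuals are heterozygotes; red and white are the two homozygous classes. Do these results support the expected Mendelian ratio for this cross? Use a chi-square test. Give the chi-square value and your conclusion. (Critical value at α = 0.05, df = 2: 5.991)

With incomplete dominance, a heterozygote × heterozygote cross gives a 1:2:1 phenotypic ratio.
The 1:2:1 ratio has 4 parts, so with N = 525 the expected counts are:
  red: 525 × 1/4 = 131.25
  pink: 525 × 2/4 = 262.5
  white: 525 × 1/4 = 131.25
χ² = Σ (O − E)² / E
  red: (101 − 131.25)² / 131.25 = 6.9719
  pink: (298 − 262.5)² / 262.5 = 4.8010
  white: (126 − 131.25)² / 131.25 = 0.2100
χ² = 6.9719 + 4.8010 + 0.2100 = 11.9829 ≈ 11.983
Degrees of freedom = 3 − 1 = 2; critical value at α = 0.05 is 5.991.
Since 11.983 > 5.991, we reject the null hypothesis — the data do not fit the 1:2:1 ratio.

11.983; not consistent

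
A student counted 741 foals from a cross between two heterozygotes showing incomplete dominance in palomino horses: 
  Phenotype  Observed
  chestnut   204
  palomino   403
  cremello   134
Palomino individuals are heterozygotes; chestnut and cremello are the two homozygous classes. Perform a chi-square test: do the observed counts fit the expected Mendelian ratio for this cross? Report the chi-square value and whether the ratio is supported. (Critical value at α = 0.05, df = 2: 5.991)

18.927; not consistent

With incomplete dominance, a heterozygote × heterozygote cross gives a 1:2:1 phenotypic ratio.
Under the 1:2:1 hypothesis (Σ ratio = 4, N = 741):
  chestnut: 741 × 1/4 = 185.25
  palomino: 741 × 2/4 = 370.5
  cremello: 741 × 1/4 = 185.25
χ² = Σ (O − E)² / E
  chestnut: (204 − 185.25)² / 185.25 = 1.8978
  palomino: (403 − 370.5)² / 370.5 = 2.8509
  cremello: (134 − 185.25)² / 185.25 = 14.1785
χ² = 1.8978 + 2.8509 + 14.1785 = 18.9272 ≈ 18.927
Degrees of freedom = 3 − 1 = 2; critical value at α = 0.05 is 5.991.
Since 18.927 > 5.991, we reject the null hypothesis — the data do not fit the 1:2:1 ratio.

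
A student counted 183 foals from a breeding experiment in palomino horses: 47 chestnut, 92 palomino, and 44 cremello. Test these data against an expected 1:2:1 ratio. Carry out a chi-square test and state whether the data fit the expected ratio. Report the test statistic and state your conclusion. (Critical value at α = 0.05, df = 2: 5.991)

0.104; consistent

Total ratio parts = 4. Expected numbers out of 183:
  chestnut: 183 × 1/4 = 45.75
  palomino: 183 × 2/4 = 91.5
  cremello: 183 × 1/4 = 45.75
χ² = Σ (O − E)² / E
  chestnut: (47 − 45.75)² / 45.75 = 0.0342
  palomino: (92 − 91.5)² / 91.5 = 0.0027
  cremello: (44 − 45.75)² / 45.75 = 0.0669
χ² = 0.0342 + 0.0027 + 0.0669 = 0.1038 ≈ 0.104
Degrees of freedom = 3 − 1 = 2; critical value at α = 0.05 is 5.991.
Since 0.104 < 5.991, we fail to reject the null hypothesis — the data are consistent with the 1:2:1 ratio.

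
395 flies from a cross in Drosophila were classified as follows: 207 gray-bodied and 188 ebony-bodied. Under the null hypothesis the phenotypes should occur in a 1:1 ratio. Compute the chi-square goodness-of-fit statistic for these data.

Expected counts for N = 395 under a 1:1 ratio (total parts = 2):
  gray-bodied: 395 × 1/2 = 197.5
  ebony-bodied: 395 × 1/2 = 197.5
χ² = Σ (O − E)² / E
  gray-bodied: (207 − 197.5)² / 197.5 = 0.4570
  ebony-bodied: (188 − 197.5)² / 197.5 = 0.4570
χ² = 0.4570 + 0.4570 = 0.914

0.914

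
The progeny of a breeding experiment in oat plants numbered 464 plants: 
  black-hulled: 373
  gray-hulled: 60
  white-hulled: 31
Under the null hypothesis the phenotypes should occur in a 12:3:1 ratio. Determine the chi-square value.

Expected counts for N = 464 under a 12:3:1 ratio (total parts = 16):
  black-hulled: 464 × 12/16 = 348
  gray-hulled: 464 × 3/16 = 87
  white-hulled: 464 × 1/16 = 29
χ² = Σ (O − E)² / E
  black-hulled: (373 − 348)² / 348 = 1.7960
  gray-hulled: (60 − 87)² / 87 = 8.3793
  white-hulled: (31 − 29)² / 29 = 0.1379
χ² = 1.7960 + 8.3793 + 0.1379 = 10.3132 ≈ 10.313

10.313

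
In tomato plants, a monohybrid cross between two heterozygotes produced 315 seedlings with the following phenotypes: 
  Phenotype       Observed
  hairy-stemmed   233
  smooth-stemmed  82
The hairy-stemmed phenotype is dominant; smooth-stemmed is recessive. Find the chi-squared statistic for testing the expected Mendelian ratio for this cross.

0.179

For a monohybrid cross between heterozygotes with complete dominance, the expected phenotypic ratio is 3:1.
Total ratio parts = 4. Expected numbers out of 315:
  hairy-stemmed: 315 × 3/4 = 236.25
  smooth-stemmed: 315 × 1/4 = 78.75
χ² = Σ (O − E)² / E
  hairy-stemmed: (233 − 236.25)² / 236.25 = 0.0447
  smooth-stemmed: (82 − 78.75)² / 78.75 = 0.1341
χ² = 0.0447 + 0.1341 = 0.1788 ≈ 0.179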